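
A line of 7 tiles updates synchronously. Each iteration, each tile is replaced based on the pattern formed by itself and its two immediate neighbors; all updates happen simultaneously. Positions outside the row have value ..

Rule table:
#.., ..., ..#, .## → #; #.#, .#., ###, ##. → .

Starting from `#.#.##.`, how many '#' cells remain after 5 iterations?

....#.#
####...
#...###
.####..
##...##
count of #: 4

4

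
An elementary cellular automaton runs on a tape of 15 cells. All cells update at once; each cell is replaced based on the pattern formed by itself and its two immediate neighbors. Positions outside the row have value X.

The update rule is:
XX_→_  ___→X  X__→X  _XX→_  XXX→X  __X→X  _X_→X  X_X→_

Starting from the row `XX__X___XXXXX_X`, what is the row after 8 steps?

XX____XXX_XXXXX

X_XXXXXX_XXX___
___XXXX___X_XXX
XXX_XX_XXXX__XX
XX______XX_XX_X
X_XXXXXX_______
___XXXX_XXXXXXX
XXX_XX___XXXXXX
XX____XXX_XXXXX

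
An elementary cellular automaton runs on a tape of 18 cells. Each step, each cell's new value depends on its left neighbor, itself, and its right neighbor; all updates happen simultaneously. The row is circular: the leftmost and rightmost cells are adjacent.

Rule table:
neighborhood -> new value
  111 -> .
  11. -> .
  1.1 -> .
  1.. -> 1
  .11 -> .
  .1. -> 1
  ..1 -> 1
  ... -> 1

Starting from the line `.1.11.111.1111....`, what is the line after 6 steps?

..111111111111....

11............1111
..111111111111....
11............1111  (repeats step 1; period 2)
step 6: ..111111111111....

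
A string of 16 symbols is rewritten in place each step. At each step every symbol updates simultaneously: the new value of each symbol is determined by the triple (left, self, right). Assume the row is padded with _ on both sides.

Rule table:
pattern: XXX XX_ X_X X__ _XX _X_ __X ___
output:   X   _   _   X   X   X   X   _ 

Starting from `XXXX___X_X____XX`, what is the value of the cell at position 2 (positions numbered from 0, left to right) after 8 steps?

XXX_X_XX_XX__XX_
XX__X_X__X_XXX_X
X_XXX_XXXX_XX__X
X_XX__XXX__X_XXX
X_X_XXXX_XXX_XX_
X_X_XXX__XX__X_X
X_X_XX_XXX_XXX_X
X_X_X__XX__XX__X
position 2 holds X

X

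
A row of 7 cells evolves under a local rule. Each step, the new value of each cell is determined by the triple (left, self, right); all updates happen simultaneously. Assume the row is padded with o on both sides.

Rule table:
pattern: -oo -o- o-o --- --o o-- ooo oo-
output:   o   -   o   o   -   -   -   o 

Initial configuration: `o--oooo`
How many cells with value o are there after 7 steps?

4

o--o---
o----o-
o-oo--o
oooo--o
---o--o
-o----o
o--oo-o
count of o: 4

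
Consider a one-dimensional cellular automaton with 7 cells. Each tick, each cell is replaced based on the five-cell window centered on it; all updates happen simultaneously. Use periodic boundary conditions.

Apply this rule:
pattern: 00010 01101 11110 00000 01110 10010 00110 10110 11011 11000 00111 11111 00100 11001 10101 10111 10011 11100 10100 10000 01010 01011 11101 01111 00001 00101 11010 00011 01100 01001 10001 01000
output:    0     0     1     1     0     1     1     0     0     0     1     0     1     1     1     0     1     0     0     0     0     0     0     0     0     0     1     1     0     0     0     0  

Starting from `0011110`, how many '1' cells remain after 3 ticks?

0110100
1101000
1010001
count of 1: 3

3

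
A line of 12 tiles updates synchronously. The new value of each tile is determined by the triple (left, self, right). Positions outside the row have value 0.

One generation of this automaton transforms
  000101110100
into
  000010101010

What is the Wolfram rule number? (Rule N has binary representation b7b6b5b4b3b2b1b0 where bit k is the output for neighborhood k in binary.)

position 6: 111 → 1  (bit 7 = 1)
position 7: 110 → 0  (bit 6 = 0)
position 4: 101 → 1  (bit 5 = 1)
position 10: 100 → 1  (bit 4 = 1)
position 5: 011 → 0  (bit 3 = 0)
position 3: 010 → 0  (bit 2 = 0)
position 2: 001 → 0  (bit 1 = 0)
position 0: 000 → 0  (bit 0 = 0)
bits b7..b0 = 10110000 = 176

176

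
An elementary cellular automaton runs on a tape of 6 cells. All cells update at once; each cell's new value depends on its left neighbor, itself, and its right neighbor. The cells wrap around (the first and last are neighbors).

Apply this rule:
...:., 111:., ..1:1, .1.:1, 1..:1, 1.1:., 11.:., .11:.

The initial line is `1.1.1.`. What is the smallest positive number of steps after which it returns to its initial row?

1

1.1.1.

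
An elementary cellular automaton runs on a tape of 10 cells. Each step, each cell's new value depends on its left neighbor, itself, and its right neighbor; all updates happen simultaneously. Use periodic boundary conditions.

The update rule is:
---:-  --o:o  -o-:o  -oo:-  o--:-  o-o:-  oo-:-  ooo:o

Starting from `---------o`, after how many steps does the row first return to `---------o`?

--------oo
-------o--
------oo--
-----o----
----oo----
---o------
--oo------
-o--------
oo--------
---------o

10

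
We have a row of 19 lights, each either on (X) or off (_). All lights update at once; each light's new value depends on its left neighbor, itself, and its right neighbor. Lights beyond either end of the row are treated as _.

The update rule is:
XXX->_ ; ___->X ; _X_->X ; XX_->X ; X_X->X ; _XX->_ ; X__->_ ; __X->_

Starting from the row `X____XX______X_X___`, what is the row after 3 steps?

X_XX__X_XXXX_XXX_XX
XX_X__XX___XX__XX_X
_XXX___X_X__X___XXX

_XXX___X_X__X___XXX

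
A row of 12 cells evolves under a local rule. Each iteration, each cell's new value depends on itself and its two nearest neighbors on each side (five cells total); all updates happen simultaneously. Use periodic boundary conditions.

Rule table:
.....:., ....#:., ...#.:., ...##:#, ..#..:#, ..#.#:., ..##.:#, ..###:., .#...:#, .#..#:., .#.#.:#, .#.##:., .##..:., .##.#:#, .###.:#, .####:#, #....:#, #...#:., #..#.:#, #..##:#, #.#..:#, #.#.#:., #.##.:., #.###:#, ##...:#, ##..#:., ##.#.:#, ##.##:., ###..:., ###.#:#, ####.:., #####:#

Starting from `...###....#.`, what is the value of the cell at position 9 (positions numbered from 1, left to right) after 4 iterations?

#.#.#.##..##
##.#.....#.#
######.....#
####..##..#.
position 9 holds .

.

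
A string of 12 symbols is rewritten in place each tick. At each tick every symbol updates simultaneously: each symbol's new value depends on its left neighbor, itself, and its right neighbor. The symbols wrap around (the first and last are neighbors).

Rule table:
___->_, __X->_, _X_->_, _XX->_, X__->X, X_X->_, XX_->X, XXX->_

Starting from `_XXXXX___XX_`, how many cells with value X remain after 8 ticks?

_____XX___XX
X_____XX___X
XX_____XX___
_XX_____XX__
__XX_____XX_
___XX_____XX
X___XX_____X
XX___XX_____
count of X: 4

4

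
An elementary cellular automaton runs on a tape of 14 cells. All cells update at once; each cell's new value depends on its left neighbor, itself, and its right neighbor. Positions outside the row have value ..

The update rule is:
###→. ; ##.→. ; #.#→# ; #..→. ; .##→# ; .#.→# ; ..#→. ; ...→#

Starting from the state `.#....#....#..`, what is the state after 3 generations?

.#..##...##...

generation 1: .#.##.#.##.#.#
generation 2: .###.####.####
generation 3: .#..##...##...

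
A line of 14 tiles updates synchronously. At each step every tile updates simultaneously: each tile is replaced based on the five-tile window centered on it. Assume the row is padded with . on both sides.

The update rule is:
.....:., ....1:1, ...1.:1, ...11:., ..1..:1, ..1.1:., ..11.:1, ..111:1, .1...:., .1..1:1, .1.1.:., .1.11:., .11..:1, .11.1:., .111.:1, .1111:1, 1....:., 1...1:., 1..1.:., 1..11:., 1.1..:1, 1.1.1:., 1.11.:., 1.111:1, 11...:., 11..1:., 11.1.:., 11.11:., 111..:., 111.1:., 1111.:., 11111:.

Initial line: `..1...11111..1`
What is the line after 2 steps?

11....11...111

step 1: 111...11.....1
step 2: 11....11...111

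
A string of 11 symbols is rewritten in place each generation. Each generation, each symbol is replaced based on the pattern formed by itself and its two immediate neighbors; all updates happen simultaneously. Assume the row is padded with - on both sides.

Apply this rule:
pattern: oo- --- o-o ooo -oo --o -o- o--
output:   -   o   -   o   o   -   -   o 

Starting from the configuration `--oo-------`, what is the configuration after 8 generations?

o-o-ooooooo
----oooooo-
ooo-ooooo-o
oo--oooo---
o-o-ooo-ooo
----oo--oo-
ooo-o-o-o-o
oo---------

oo---------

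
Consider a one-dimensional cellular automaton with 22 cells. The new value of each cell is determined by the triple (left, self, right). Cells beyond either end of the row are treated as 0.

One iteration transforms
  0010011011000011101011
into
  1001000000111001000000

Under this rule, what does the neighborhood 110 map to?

0

At position 6 the neighborhood is 110; the next row has 0 there.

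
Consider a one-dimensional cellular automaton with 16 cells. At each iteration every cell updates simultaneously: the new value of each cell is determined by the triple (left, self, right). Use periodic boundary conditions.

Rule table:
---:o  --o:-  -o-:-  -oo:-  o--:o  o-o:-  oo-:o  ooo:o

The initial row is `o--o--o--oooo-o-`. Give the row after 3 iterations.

iteration 1: -o--o--o--ooo---
iteration 2: --o--o--o--ooooo
iteration 3: o--o--o--o--oooo

o--o--o--o--oooo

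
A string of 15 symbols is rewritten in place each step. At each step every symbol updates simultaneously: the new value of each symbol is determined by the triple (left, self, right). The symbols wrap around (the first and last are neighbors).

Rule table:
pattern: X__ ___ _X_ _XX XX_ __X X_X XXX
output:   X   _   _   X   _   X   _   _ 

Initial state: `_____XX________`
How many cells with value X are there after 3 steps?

____XX_X_______
___XX___X______
__XX_X_X_X_____
count of X: 5

5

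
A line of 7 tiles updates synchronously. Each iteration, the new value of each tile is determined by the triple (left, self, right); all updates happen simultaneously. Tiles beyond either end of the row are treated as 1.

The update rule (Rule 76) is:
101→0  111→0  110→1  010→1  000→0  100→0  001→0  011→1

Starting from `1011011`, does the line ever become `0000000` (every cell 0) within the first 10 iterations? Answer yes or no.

no

iteration 1: 1011010
iteration 2: 1011010  (fixed point — unchanged through iteration 10)
iteration 10 is 1011010, still not uniform 0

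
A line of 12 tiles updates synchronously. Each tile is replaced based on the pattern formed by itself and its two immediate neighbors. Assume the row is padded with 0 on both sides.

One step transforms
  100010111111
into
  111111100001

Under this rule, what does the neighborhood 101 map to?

At position 5 the neighborhood is 101; the next row has 1 there.

1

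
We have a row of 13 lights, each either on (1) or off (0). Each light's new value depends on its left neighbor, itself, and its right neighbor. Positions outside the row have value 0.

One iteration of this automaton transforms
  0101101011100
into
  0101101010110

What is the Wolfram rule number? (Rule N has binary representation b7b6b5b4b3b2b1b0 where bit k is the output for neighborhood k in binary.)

position 9: 111 → 0  (bit 7 = 0)
position 4: 110 → 1  (bit 6 = 1)
position 2: 101 → 0  (bit 5 = 0)
position 11: 100 → 1  (bit 4 = 1)
position 3: 011 → 1  (bit 3 = 1)
position 1: 010 → 1  (bit 2 = 1)
position 0: 001 → 0  (bit 1 = 0)
position 12: 000 → 0  (bit 0 = 0)
bits b7..b0 = 01011100 = 92

92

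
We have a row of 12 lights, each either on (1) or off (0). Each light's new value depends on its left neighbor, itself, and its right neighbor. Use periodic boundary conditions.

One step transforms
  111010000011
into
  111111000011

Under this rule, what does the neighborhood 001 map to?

At position 9 the neighborhood is 001; the next row has 0 there.

0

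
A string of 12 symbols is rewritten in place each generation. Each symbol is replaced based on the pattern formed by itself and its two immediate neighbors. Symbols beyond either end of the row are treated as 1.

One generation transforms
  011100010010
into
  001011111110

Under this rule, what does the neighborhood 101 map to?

At position 0 the neighborhood is 101; the next row has 0 there.

0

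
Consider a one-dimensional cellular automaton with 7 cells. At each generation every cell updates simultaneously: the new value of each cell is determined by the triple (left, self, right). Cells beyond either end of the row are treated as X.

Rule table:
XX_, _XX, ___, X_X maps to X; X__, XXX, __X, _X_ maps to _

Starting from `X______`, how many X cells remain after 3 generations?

X_XXXX_
XXX__XX
__X__X_
count of X: 2

2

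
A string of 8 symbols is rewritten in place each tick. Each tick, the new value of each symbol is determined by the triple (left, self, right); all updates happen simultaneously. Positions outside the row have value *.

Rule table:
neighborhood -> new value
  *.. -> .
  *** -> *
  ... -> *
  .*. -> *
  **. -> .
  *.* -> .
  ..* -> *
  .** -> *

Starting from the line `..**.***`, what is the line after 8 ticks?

.*.*****

.**..***
.*..****
.*.*****
.*.*****  (fixed point — unchanged through tick 8)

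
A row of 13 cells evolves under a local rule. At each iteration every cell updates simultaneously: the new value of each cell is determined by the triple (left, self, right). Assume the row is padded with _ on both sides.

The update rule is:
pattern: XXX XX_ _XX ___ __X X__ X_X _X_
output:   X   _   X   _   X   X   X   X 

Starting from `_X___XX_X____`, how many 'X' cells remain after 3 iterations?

XXX_XX_XXX___
XX_XX_XXX_X__
X_XX_XXX_XXX_
count of X: 9

9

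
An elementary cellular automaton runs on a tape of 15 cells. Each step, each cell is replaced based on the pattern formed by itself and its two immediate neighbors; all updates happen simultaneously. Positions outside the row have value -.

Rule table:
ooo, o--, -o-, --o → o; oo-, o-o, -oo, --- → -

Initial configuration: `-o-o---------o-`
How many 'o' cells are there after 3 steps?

step 1: oo-oo-------ooo
step 2: -----o-----o-o-
step 3: ----ooo---oo-oo
count of o: 7

7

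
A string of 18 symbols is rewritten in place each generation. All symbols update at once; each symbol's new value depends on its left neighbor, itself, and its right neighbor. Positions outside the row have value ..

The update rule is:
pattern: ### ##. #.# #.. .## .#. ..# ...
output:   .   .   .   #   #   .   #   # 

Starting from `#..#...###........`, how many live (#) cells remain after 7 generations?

13

.##.####..########
##..#...###.......
#.##.####..#######
..#..#...###......
##.##.####..######
#..#..#...###.....
.##.##.####..#####
count of #: 13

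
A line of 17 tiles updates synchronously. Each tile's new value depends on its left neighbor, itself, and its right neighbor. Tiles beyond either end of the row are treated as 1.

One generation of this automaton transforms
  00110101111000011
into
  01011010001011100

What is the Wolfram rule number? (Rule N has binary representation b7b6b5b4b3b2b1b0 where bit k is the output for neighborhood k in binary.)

99

position 8: 111 → 0  (bit 7 = 0)
position 3: 110 → 1  (bit 6 = 1)
position 4: 101 → 1  (bit 5 = 1)
position 0: 100 → 0  (bit 4 = 0)
position 2: 011 → 0  (bit 3 = 0)
position 5: 010 → 0  (bit 2 = 0)
position 1: 001 → 1  (bit 1 = 1)
position 12: 000 → 1  (bit 0 = 1)
bits b7..b0 = 01100011 = 99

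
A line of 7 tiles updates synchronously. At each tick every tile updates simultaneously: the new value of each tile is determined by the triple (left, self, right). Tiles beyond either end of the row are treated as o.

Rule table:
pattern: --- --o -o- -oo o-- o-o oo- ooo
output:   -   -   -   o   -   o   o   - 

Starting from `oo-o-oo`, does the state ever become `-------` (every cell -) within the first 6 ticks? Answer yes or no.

tick 1: -oo-oo-
tick 2: ooooooo
tick 3: -------
all cells are - at tick 3

yes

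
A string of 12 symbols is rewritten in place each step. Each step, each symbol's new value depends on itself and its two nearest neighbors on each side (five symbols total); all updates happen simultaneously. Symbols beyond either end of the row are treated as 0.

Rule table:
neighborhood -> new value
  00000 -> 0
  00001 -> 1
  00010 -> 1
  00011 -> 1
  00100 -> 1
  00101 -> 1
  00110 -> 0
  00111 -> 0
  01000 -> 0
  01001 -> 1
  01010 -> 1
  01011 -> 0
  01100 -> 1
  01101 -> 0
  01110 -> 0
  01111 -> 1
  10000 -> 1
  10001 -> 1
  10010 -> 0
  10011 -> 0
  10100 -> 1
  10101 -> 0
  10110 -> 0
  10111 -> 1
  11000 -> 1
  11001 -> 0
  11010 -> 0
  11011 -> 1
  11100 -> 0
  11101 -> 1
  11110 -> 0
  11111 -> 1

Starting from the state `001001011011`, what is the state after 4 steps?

001011000011

step 1: 111101000101
step 2: 010101011111
step 3: 111010011100
step 4: 001011000011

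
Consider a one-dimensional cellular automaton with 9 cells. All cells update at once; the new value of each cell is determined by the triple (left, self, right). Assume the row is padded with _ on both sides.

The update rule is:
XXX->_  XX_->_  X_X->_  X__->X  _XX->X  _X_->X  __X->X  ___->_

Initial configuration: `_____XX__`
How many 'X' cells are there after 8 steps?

2

____XX_X_
___XX__XX
__XX_XXX_
_XX__X__X
XX_XXXXXX
X__X_____
XXXXX____
X____X___
count of X: 2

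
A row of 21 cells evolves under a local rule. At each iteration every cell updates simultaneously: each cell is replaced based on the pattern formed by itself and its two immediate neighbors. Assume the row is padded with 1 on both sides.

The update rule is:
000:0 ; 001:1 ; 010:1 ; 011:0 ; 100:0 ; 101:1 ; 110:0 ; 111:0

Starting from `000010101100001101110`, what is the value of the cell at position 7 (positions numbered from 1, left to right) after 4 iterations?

0

000111110000010010001
001000000000110110010
011000000001001000111
100000000011011001000
position 7 holds 0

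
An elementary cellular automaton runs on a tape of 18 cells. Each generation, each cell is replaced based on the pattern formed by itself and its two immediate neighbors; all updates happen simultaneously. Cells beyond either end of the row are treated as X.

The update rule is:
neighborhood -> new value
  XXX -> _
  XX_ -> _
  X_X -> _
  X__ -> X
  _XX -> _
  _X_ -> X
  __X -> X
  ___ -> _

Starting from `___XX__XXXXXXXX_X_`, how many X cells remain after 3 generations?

7

X_X__XX_________X_
__XXX__X_______XX_
XX___XXXX_____X___
count of X: 7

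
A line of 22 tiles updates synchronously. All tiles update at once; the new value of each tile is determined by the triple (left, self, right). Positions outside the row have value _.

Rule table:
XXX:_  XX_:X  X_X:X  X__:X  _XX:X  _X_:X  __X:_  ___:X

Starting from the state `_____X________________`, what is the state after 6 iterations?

iteration 1: XXXX_XXXXXXXXXXXXXXXXX
iteration 2: X__XXX_______________X
iteration 3: XX_X_XXXXXXXXXXXXXXX_X
iteration 4: XXXXXX_____________XXX
iteration 5: X____XXXXXXXXXXXXX_X_X
iteration 6: XXXX_X___________XXXXX

XXXX_X___________XXXXX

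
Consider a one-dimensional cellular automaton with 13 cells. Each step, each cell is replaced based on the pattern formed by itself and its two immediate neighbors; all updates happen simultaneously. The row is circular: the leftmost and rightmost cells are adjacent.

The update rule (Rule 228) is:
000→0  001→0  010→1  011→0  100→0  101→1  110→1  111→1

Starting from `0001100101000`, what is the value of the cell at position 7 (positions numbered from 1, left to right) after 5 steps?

0

0000100111000
0000100011000
0000100001000
0000100001000  (fixed point — unchanged through step 5)
position 7 holds 0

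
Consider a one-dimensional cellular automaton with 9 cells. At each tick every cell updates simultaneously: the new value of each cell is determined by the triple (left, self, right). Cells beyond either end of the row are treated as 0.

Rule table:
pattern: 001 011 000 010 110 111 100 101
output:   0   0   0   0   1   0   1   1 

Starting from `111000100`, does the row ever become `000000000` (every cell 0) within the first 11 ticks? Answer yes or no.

001100010
000110001
000011000
000001100
000000110
000000011
000000001
000000000
all cells are 0 at tick 8

yes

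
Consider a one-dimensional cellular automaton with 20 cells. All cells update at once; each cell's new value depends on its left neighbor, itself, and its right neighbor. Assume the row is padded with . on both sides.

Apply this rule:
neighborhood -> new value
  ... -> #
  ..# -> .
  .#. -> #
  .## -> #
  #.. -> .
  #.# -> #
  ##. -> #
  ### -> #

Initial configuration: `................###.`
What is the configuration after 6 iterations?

###############.###.
###################.
###################.  (fixed point — unchanged through iteration 6)

###################.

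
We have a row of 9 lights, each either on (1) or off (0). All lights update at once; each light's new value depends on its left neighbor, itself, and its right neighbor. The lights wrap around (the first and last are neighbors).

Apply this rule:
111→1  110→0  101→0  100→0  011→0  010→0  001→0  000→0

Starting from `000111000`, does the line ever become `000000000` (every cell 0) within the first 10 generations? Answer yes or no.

yes

generation 1: 000010000
generation 2: 000000000
all cells are 0 at generation 2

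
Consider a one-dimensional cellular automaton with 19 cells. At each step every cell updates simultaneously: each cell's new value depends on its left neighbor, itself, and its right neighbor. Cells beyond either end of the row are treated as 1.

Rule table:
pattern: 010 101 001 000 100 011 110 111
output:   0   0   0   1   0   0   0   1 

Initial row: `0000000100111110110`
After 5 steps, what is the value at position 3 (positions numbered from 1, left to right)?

0

step 1: 0111110000011100000
step 2: 0011100111001001110
step 3: 0001000010000000100
step 4: 0100011000111110000
step 5: 0001000010011100110
position 3 holds 0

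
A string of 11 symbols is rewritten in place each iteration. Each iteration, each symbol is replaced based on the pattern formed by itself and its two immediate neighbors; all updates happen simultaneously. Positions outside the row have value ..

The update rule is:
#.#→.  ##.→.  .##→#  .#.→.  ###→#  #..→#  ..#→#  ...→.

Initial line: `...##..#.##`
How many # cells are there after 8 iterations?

iteration 1: ..##.##..#.
iteration 2: .##..#.##.#
iteration 3: ##.##..#...
iteration 4: #..#.##.#..
iteration 5: .##..#...#.
iteration 6: ##.##.#.#.#
iteration 7: #..#.......
iteration 8: .##.#......
count of #: 3

3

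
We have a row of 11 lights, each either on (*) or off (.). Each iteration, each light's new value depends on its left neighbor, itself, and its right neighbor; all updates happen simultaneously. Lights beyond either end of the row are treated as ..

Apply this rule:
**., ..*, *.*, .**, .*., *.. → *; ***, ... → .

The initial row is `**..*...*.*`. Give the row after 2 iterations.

*....***..*

******.****
*....***..*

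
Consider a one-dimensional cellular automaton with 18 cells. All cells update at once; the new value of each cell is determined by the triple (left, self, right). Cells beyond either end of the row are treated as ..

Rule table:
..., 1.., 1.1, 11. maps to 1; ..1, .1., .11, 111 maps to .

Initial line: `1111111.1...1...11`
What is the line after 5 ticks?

......11.11..11..1
11111..11.11..11..
....11..11.11..111
111..11..11.11...1
..11..11..11.111..

..11..11..11.111..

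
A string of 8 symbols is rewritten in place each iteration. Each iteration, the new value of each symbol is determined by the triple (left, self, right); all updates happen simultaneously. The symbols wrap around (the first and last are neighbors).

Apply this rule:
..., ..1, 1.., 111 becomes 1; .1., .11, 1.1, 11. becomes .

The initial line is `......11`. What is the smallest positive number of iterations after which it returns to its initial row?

111111..
.1111.11
..11....
11..1111
1.11.111
......11

6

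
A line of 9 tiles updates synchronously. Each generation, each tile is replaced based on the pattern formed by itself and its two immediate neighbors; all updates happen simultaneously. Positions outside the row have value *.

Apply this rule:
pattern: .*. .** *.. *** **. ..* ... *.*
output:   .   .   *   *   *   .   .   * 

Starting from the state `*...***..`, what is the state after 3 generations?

**...***.
***...***
****...**

****...**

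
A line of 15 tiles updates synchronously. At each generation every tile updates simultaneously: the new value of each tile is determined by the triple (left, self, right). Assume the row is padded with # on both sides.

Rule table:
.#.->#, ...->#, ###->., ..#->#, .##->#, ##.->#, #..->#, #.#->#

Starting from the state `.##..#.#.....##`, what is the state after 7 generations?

##############.

##############.
.............##
##############.  (repeats generation 1; period 2)
generation 7: ##############.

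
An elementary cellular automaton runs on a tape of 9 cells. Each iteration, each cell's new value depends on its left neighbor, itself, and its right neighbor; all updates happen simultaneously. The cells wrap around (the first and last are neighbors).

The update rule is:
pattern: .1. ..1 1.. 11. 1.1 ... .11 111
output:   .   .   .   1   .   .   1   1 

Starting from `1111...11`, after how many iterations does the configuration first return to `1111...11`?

1111...11

1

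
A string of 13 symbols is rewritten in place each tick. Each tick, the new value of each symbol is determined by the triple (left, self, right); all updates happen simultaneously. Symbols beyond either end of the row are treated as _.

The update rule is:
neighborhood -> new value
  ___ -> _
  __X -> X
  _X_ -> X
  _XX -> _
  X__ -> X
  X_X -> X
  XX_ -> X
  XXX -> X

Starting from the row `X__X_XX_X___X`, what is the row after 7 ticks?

XXXXX_XXXX_XX
_XXXXX_XXXX_X
X_XXXXX_XXXXX
XX_XXXXX_XXXX
_XX_XXXXX_XXX
X_XX_XXXXX_XX
XX_XX_XXXXX_X

XX_XX_XXXXX_X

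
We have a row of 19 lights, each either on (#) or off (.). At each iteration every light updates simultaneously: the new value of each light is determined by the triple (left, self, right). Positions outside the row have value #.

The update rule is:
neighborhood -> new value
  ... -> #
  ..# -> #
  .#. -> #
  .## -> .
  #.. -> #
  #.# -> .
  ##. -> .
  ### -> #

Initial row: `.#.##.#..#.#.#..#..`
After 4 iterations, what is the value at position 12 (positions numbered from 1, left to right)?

iteration 1: .#....####.#.######
iteration 2: .#####.##..#..#####
iteration 3: ..###....#####.####
iteration 4: ##.#.####.###...###
position 12 holds #

#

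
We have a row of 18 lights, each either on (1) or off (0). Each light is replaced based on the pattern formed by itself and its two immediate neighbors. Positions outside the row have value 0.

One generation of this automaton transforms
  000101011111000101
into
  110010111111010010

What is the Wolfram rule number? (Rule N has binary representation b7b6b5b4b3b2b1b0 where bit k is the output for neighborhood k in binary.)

233

position 8: 111 → 1  (bit 7 = 1)
position 11: 110 → 1  (bit 6 = 1)
position 4: 101 → 1  (bit 5 = 1)
position 12: 100 → 0  (bit 4 = 0)
position 7: 011 → 1  (bit 3 = 1)
position 3: 010 → 0  (bit 2 = 0)
position 2: 001 → 0  (bit 1 = 0)
position 0: 000 → 1  (bit 0 = 1)
bits b7..b0 = 11101001 = 233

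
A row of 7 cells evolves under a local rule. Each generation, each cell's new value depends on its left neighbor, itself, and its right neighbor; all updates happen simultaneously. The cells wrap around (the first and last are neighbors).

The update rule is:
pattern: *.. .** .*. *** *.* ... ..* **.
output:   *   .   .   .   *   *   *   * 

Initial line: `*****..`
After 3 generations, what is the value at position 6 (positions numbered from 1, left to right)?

*

....***
****..*
...***.
position 6 holds *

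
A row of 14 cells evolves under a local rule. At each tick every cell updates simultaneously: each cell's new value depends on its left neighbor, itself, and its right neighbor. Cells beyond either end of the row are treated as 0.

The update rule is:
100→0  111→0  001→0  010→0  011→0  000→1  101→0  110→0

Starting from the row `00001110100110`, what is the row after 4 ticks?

00001111111111

tick 1: 11100000000000
tick 2: 00001111111111
tick 3: 11100000000000  (repeats tick 1; period 2)
tick 4: 00001111111111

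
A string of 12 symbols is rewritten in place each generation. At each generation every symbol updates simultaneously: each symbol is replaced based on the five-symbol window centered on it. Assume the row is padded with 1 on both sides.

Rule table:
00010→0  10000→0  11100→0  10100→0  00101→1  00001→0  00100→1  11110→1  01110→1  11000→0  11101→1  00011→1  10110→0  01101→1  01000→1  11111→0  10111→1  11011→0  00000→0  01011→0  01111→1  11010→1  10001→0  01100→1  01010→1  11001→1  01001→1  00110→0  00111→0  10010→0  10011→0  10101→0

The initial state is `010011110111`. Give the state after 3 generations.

111010011010

101001110110
110100110010
111010011010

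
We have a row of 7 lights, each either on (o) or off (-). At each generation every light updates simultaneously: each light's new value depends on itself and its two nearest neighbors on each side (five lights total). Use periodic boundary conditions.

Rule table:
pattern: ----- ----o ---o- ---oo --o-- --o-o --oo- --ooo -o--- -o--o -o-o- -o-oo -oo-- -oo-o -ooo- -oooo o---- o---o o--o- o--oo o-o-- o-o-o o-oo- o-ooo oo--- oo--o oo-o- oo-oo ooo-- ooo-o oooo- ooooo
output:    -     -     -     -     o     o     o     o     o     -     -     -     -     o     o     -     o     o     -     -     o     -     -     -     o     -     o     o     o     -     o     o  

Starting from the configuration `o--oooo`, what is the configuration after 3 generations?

o--o-oo
o--o--o
---o--o

---o--o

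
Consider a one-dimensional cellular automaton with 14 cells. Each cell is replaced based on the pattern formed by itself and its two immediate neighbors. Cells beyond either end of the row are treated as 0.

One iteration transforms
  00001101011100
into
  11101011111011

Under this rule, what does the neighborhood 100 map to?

1

At position 12 the neighborhood is 100; the next row has 1 there.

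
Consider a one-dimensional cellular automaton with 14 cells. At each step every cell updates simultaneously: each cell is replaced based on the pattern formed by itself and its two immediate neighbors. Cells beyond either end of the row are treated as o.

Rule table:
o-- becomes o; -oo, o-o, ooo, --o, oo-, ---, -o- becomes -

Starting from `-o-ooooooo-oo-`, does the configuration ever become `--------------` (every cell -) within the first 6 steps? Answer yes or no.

--------------
all cells are - at step 1

yes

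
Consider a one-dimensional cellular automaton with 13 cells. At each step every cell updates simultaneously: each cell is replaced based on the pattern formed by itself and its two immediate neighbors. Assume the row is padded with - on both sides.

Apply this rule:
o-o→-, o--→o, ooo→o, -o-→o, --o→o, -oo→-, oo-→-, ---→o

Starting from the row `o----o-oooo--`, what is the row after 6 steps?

-oo----oooo-o

step 1: oooooo--oo-oo
step 2: -oooo-oo-----
step 3: o-oo----ooooo
step 4: o---oooo-ooo-
step 5: oooo-oo---o-o
step 6: -oo----oooo-o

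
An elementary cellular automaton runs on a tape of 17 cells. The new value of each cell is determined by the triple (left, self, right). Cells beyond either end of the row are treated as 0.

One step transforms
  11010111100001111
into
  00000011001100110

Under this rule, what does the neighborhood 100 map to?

At position 9 the neighborhood is 100; the next row has 0 there.

0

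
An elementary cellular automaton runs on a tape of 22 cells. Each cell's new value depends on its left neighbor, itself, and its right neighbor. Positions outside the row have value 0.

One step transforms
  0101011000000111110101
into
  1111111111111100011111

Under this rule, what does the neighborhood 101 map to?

At position 2 the neighborhood is 101; the next row has 1 there.

1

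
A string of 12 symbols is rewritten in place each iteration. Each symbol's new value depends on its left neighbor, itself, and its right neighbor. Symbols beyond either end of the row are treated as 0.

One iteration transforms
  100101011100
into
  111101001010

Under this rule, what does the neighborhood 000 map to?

0

At position 11 the neighborhood is 000; the next row has 0 there.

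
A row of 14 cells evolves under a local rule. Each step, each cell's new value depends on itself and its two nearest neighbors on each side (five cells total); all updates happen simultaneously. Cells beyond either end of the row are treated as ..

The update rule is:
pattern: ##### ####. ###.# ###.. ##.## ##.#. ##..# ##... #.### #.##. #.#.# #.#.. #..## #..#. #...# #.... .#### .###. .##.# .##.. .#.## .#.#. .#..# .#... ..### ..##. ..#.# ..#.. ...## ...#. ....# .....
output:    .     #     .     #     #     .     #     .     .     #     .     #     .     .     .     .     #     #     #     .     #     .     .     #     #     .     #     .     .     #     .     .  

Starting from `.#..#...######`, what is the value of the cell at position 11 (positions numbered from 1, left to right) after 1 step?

step 1: #....#..##..##
position 11 holds .

.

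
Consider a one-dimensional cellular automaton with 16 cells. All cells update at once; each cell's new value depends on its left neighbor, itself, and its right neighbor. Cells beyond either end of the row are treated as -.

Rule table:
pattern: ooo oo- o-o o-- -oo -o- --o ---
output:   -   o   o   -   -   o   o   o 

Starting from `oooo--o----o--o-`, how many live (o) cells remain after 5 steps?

---o-oo-oooo-oo-
ooooo-oo---oo-o-
----oo-o-oo-ooo-
oooo-oooo-oo--o-
---oo---oo-o-oo-
count of o: 7

7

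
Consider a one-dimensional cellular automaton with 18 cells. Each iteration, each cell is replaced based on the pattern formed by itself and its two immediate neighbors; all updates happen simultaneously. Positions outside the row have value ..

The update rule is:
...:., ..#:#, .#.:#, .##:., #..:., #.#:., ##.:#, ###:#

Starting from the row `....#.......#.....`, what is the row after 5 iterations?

iteration 1: ...##......##.....
iteration 2: ..#.#.....#.#.....
iteration 3: .##.#....##.#.....
iteration 4: #.#.#...#.#.#.....
iteration 5: #.#.#..##.#.#.....

#.#.#..##.#.#.....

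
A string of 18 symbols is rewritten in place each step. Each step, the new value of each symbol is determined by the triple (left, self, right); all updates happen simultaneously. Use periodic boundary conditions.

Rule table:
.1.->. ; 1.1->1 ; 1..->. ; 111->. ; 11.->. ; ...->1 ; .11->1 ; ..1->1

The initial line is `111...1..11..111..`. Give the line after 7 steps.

1...11..11..11...1
..111..11..11..111
.11...11..11..11..
11..111..11..11..1
...11...11..11..11
.111..111..11..11.
11...11...11..11..

11...11...11..11..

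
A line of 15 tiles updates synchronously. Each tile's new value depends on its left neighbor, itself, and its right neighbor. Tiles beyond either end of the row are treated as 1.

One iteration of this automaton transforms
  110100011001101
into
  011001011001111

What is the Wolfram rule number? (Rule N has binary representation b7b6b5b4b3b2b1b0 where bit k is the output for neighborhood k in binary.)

105

position 0: 111 → 0  (bit 7 = 0)
position 1: 110 → 1  (bit 6 = 1)
position 2: 101 → 1  (bit 5 = 1)
position 4: 100 → 0  (bit 4 = 0)
position 7: 011 → 1  (bit 3 = 1)
position 3: 010 → 0  (bit 2 = 0)
position 6: 001 → 0  (bit 1 = 0)
position 5: 000 → 1  (bit 0 = 1)
bits b7..b0 = 01101001 = 105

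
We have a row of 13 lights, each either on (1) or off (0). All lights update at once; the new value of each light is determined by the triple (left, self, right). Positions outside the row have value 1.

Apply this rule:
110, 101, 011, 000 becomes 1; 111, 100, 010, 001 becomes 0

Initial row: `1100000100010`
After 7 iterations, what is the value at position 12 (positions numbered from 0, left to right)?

1

0101110001001
1011010100001
1111101001101
0000110001111
0110110101000
1111111010010
0000001100001
position 12 holds 1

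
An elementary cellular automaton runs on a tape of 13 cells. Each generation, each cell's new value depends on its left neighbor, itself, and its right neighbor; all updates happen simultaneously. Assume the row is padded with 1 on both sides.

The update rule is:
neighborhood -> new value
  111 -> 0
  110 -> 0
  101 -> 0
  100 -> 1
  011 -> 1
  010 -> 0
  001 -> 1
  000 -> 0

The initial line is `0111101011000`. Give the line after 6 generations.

0111000010101

0100000010101
0010000100001
1101001010011
0000110001110
1001101011000
0111000010101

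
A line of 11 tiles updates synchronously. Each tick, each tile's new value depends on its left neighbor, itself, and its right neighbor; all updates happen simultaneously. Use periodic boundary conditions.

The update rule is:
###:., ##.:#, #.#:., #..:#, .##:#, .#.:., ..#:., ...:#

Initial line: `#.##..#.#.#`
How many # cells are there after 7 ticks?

#.###.....#
#.#.#####.#
#...#...#.#
###..##...#
..##.####.#
#.##.#..#..
..##..#..#.
count of #: 4

4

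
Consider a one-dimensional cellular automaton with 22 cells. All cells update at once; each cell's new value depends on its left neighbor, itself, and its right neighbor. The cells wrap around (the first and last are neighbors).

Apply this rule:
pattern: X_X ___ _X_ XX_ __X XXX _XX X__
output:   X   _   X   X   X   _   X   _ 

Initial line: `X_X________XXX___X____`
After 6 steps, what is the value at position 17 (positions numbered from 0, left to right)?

_

XXX_______XX_X__XX___X
__X______XXXXX_XXX__XX
_XX_____XX___XXX_X_XXX
XXX____XXX__XX_XXXXX_X
__X___XX_X_XXXXX___XXX
_XX__XXXXXXX___X__XX_X
position 17 holds _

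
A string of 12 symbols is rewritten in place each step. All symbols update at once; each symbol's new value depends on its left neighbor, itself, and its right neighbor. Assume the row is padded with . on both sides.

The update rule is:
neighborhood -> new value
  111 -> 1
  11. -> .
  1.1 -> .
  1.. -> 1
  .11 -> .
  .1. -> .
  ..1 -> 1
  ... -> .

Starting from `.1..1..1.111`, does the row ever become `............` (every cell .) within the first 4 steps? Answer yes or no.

step 1: 1.11.11...1.
step 2: .......1.1.1
step 3: ......1.....
step 4: .....1.1....
step 4 is .....1.1...., still not uniform .

no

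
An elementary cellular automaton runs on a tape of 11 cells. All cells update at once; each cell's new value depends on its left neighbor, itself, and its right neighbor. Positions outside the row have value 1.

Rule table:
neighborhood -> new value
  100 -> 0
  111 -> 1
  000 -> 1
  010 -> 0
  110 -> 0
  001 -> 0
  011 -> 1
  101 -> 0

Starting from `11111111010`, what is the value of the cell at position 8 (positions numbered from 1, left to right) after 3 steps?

0

step 1: 11111110000
step 2: 11111100110
step 3: 11111000100
position 8 holds 0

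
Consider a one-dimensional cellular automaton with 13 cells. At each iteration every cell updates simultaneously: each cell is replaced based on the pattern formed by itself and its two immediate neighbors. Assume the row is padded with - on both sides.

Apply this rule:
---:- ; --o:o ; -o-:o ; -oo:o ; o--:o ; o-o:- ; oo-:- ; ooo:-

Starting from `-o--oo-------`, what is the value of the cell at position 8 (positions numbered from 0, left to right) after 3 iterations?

ooooo-o------
o-----oo-----
oo---oo-o----
position 8 holds o

o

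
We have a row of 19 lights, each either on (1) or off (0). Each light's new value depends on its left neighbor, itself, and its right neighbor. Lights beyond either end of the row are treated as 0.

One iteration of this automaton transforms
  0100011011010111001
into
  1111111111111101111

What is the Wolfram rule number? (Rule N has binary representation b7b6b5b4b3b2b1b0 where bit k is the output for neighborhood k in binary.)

position 14: 111 → 0  (bit 7 = 0)
position 6: 110 → 1  (bit 6 = 1)
position 7: 101 → 1  (bit 5 = 1)
position 2: 100 → 1  (bit 4 = 1)
position 5: 011 → 1  (bit 3 = 1)
position 1: 010 → 1  (bit 2 = 1)
position 0: 001 → 1  (bit 1 = 1)
position 3: 000 → 1  (bit 0 = 1)
bits b7..b0 = 01111111 = 127

127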